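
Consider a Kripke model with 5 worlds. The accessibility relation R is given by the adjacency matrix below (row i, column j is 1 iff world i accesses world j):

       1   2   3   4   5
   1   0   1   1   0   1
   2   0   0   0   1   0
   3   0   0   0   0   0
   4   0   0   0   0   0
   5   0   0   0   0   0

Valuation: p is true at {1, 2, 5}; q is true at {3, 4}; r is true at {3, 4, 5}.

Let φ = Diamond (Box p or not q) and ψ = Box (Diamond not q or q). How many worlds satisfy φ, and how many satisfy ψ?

For Diamond (Box p or not q):
1: successors {2, 3, 5}; Box p or not q there: 2:T, 3:T, 5:T. ✓
2: successors {4}; Box p or not q there: 4:T. ✓
3: no successors, so Diamond (Box p or not q) fails. ✗
4: no successors, so Diamond (Box p or not q) fails. ✗
5: no successors, so Diamond (Box p or not q) fails. ✗
— 2 worlds.
For Box (Diamond not q or q):
1: successors {2, 3, 5}; Diamond not q or q there: 2:F, 3:T, 5:F. ✗
2: successors {4}; Diamond not q or q there: 4:T. ✓
3: no successors, so Box (Diamond not q or q) holds vacuously. ✓
4: no successors, so Box (Diamond not q or q) holds vacuously. ✓
5: no successors, so Box (Diamond not q or q) holds vacuously. ✓
— 4 worlds.

2 and 4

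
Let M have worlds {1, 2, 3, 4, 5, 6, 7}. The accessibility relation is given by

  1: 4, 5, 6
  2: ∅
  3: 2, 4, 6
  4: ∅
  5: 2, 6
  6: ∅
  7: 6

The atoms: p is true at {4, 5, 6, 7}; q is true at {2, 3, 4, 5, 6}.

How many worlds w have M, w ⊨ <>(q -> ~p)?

2

1: successors {4, 5, 6}; q -> ~p there: 4:F, 5:F, 6:F. ✗
2: no successors, so <>(q -> ~p) fails. ✗
3: successors {2, 4, 6}; q -> ~p there: 2:T, 4:F, 6:F. ✓
4: no successors, so <>(q -> ~p) fails. ✗
5: successors {2, 6}; q -> ~p there: 2:T, 6:F. ✓
6: no successors, so <>(q -> ~p) fails. ✗
7: successors {6}; q -> ~p there: 6:F. ✗
Satisfying worlds: {3, 5}.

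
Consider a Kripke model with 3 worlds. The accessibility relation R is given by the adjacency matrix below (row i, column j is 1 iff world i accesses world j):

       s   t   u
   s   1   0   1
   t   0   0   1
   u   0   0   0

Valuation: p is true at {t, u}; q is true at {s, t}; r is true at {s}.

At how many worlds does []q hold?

s: successors {s, u}; q there: s:T, u:F. ✗
t: successors {u}; q there: u:F. ✗
u: no successors, so []q holds vacuously. ✓
Satisfying worlds: {u}.

1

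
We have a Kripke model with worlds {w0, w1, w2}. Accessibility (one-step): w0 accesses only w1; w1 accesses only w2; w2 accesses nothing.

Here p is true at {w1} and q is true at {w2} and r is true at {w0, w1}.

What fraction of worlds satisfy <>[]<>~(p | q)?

w0: successors {w1}; []<>~(p | q) there: w1:F. ✗
w1: successors {w2}; []<>~(p | q) there: w2:T. ✓
w2: no successors, so <>[]<>~(p | q) fails. ✗
That's 1 of 3 worlds, so 1/3.

1/3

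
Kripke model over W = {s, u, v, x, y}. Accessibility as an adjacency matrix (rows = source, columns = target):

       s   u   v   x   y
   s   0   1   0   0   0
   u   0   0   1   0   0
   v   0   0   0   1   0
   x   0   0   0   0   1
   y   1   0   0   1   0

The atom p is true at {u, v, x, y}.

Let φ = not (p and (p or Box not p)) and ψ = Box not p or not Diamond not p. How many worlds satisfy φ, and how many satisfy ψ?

1 and 4

For not (p and (p or Box not p)):
s: p and (p or Box not p) is F. ✓
u: p and (p or Box not p) is T. ✗
v: p and (p or Box not p) is T. ✗
x: p and (p or Box not p) is T. ✗
y: p and (p or Box not p) is T. ✗
— 1 world.
For Box not p or not Diamond not p:
s: Box not p is F, not Diamond not p is T. ✓
u: Box not p is F, not Diamond not p is T. ✓
v: Box not p is F, not Diamond not p is T. ✓
x: Box not p is F, not Diamond not p is T. ✓
y: Box not p is F, not Diamond not p is F. ✗
— 4 worlds.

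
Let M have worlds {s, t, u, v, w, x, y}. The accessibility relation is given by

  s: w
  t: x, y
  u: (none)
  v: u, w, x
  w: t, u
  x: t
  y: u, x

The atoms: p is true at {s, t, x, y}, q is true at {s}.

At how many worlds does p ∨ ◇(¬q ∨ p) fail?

1

s: p is T, ◇(¬q ∨ p) is T. ✓
t: p is T, ◇(¬q ∨ p) is T. ✓
u: p is F, ◇(¬q ∨ p) is F. ✗
v: p is F, ◇(¬q ∨ p) is T. ✓
w: p is F, ◇(¬q ∨ p) is T. ✓
x: p is T, ◇(¬q ∨ p) is T. ✓
y: p is T, ◇(¬q ∨ p) is T. ✓
Satisfying worlds: {s, t, v, w, x, y}.
So p ∨ ◇(¬q ∨ p) fails at the other 1 world.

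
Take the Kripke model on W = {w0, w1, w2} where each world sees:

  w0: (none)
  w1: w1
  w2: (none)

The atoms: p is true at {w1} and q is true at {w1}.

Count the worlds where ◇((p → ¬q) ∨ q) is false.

w0: no successors, so ◇((p → ¬q) ∨ q) fails. ✗
w1: successors {w1}; (p → ¬q) ∨ q there: w1:T. ✓
w2: no successors, so ◇((p → ¬q) ∨ q) fails. ✗
Satisfying worlds: {w1}.
So ◇((p → ¬q) ∨ q) fails at the other 2 worlds.

2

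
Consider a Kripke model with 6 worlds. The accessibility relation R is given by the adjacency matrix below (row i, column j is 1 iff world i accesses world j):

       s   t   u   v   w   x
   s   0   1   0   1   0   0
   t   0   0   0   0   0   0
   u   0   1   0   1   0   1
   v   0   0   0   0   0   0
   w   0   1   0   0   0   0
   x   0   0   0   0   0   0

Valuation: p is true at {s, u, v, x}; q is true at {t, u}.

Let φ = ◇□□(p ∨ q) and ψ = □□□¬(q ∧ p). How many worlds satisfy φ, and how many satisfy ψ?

3 and 6

For ◇□□(p ∨ q):
s: successors {t, v}; □□(p ∨ q) there: t:T, v:T. ✓
t: no successors, so ◇□□(p ∨ q) fails. ✗
u: successors {t, v, x}; □□(p ∨ q) there: t:T, v:T, x:T. ✓
v: no successors, so ◇□□(p ∨ q) fails. ✗
w: successors {t}; □□(p ∨ q) there: t:T. ✓
x: no successors, so ◇□□(p ∨ q) fails. ✗
— 3 worlds.
For □□□¬(q ∧ p):
s: successors {t, v}; □□¬(q ∧ p) there: t:T, v:T. ✓
t: no successors, so □□□¬(q ∧ p) holds vacuously. ✓
u: successors {t, v, x}; □□¬(q ∧ p) there: t:T, v:T, x:T. ✓
v: no successors, so □□□¬(q ∧ p) holds vacuously. ✓
w: successors {t}; □□¬(q ∧ p) there: t:T. ✓
x: no successors, so □□□¬(q ∧ p) holds vacuously. ✓
— 6 worlds.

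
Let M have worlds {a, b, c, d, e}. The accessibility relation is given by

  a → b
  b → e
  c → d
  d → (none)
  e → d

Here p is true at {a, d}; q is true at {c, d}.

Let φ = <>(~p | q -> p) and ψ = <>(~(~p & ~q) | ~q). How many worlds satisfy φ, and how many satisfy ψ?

2 and 4

For <>(~p | q -> p):
a: successors {b}; ~p | q -> p there: b:F. ✗
b: successors {e}; ~p | q -> p there: e:F. ✗
c: successors {d}; ~p | q -> p there: d:T. ✓
d: no successors, so <>(~p | q -> p) fails. ✗
e: successors {d}; ~p | q -> p there: d:T. ✓
— 2 worlds.
For <>(~(~p & ~q) | ~q):
a: successors {b}; ~(~p & ~q) | ~q there: b:T. ✓
b: successors {e}; ~(~p & ~q) | ~q there: e:T. ✓
c: successors {d}; ~(~p & ~q) | ~q there: d:T. ✓
d: no successors, so <>(~(~p & ~q) | ~q) fails. ✗
e: successors {d}; ~(~p & ~q) | ~q there: d:T. ✓
— 4 worlds.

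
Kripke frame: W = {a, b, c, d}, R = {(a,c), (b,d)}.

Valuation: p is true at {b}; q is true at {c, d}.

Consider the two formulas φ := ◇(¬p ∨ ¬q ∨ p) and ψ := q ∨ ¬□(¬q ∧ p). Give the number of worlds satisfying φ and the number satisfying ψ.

2 and 4

For ◇(¬p ∨ ¬q ∨ p):
a: successors {c}; ¬p ∨ ¬q ∨ p there: c:T. ✓
b: successors {d}; ¬p ∨ ¬q ∨ p there: d:T. ✓
c: no successors, so ◇(¬p ∨ ¬q ∨ p) fails. ✗
d: no successors, so ◇(¬p ∨ ¬q ∨ p) fails. ✗
— 2 worlds.
For q ∨ ¬□(¬q ∧ p):
a: q is F, ¬□(¬q ∧ p) is T. ✓
b: q is F, ¬□(¬q ∧ p) is T. ✓
c: q is T, ¬□(¬q ∧ p) is F. ✓
d: q is T, ¬□(¬q ∧ p) is F. ✓
— 4 worlds.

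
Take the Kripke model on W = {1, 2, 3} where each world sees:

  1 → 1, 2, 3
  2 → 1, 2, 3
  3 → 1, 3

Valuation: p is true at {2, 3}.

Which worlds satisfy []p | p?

{2, 3}

1: []p is F, p is F. ✗
2: []p is F, p is T. ✓
3: []p is F, p is T. ✓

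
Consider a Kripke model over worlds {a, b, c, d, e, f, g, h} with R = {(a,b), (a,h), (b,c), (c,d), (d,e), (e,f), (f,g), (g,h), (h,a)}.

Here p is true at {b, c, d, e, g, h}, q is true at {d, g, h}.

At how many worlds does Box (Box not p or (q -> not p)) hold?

a: successors {b, h}; Box not p or (q -> not p) there: b:T, h:T. ✓
b: successors {c}; Box not p or (q -> not p) there: c:T. ✓
c: successors {d}; Box not p or (q -> not p) there: d:F. ✗
d: successors {e}; Box not p or (q -> not p) there: e:T. ✓
e: successors {f}; Box not p or (q -> not p) there: f:T. ✓
f: successors {g}; Box not p or (q -> not p) there: g:F. ✗
g: successors {h}; Box not p or (q -> not p) there: h:T. ✓
h: successors {a}; Box not p or (q -> not p) there: a:T. ✓
Satisfying worlds: {a, b, d, e, g, h}.

6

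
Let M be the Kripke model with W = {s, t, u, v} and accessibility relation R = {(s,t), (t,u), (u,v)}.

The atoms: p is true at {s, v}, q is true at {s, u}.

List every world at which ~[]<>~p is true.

{t, u}

s: []<>~p is T. ✗
t: []<>~p is F. ✓
u: []<>~p is F. ✓
v: []<>~p is T. ✗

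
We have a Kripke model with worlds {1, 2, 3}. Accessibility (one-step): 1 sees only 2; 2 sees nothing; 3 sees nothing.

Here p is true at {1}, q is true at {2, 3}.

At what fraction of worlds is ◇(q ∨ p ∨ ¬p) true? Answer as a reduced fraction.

1: successors {2}; q ∨ p ∨ ¬p there: 2:T. ✓
2: no successors, so ◇(q ∨ p ∨ ¬p) fails. ✗
3: no successors, so ◇(q ∨ p ∨ ¬p) fails. ✗
That's 1 of 3 worlds, so 1/3.

1/3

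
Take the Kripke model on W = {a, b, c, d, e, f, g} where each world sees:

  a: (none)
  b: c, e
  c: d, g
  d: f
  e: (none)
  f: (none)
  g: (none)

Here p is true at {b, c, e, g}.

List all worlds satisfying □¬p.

a: no successors, so □¬p holds vacuously. ✓
b: successors {c, e}; ¬p there: c:F, e:F. ✗
c: successors {d, g}; ¬p there: d:T, g:F. ✗
d: successors {f}; ¬p there: f:T. ✓
e: no successors, so □¬p holds vacuously. ✓
f: no successors, so □¬p holds vacuously. ✓
g: no successors, so □¬p holds vacuously. ✓

{a, d, e, f, g}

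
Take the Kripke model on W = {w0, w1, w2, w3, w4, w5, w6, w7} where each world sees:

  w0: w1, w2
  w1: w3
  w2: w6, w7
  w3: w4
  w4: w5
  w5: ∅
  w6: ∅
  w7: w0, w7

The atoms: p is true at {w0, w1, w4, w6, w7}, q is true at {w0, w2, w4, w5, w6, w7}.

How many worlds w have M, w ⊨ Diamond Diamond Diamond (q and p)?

3

w0: successors {w1, w2}; Diamond Diamond (q and p) there: w1:T, w2:T. ✓
w1: successors {w3}; Diamond Diamond (q and p) there: w3:F. ✗
w2: successors {w6, w7}; Diamond Diamond (q and p) there: w6:F, w7:T. ✓
w3: successors {w4}; Diamond Diamond (q and p) there: w4:F. ✗
w4: successors {w5}; Diamond Diamond (q and p) there: w5:F. ✗
w5: no successors, so Diamond Diamond Diamond (q and p) fails. ✗
w6: no successors, so Diamond Diamond Diamond (q and p) fails. ✗
w7: successors {w0, w7}; Diamond Diamond (q and p) there: w0:T, w7:T. ✓
Satisfying worlds: {w0, w2, w7}.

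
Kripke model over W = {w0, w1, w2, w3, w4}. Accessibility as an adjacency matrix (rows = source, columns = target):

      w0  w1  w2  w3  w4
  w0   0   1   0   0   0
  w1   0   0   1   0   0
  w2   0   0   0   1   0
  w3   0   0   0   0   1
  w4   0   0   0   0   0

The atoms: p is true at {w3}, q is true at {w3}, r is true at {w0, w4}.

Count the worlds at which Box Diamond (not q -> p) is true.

2

w0: successors {w1}; Diamond (not q -> p) there: w1:F. ✗
w1: successors {w2}; Diamond (not q -> p) there: w2:T. ✓
w2: successors {w3}; Diamond (not q -> p) there: w3:F. ✗
w3: successors {w4}; Diamond (not q -> p) there: w4:F. ✗
w4: no successors, so Box Diamond (not q -> p) holds vacuously. ✓
Satisfying worlds: {w1, w4}.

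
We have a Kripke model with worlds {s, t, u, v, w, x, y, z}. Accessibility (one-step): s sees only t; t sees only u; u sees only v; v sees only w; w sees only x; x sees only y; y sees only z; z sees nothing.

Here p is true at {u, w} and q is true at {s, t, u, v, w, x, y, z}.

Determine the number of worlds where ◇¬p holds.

5

s: successors {t}; ¬p there: t:T. ✓
t: successors {u}; ¬p there: u:F. ✗
u: successors {v}; ¬p there: v:T. ✓
v: successors {w}; ¬p there: w:F. ✗
w: successors {x}; ¬p there: x:T. ✓
x: successors {y}; ¬p there: y:T. ✓
y: successors {z}; ¬p there: z:T. ✓
z: no successors, so ◇¬p fails. ✗
Satisfying worlds: {s, u, w, x, y}.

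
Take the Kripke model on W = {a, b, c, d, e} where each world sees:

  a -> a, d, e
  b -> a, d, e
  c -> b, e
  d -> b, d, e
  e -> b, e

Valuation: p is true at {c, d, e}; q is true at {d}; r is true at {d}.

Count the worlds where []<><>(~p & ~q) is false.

0

a: successors {a, d, e}; <><>(~p & ~q) there: a:T, d:T, e:T. ✓
b: successors {a, d, e}; <><>(~p & ~q) there: a:T, d:T, e:T. ✓
c: successors {b, e}; <><>(~p & ~q) there: b:T, e:T. ✓
d: successors {b, d, e}; <><>(~p & ~q) there: b:T, d:T, e:T. ✓
e: successors {b, e}; <><>(~p & ~q) there: b:T, e:T. ✓
Satisfying worlds: {a, b, c, d, e}.
So []<><>(~p & ~q) fails at the other 0 worlds.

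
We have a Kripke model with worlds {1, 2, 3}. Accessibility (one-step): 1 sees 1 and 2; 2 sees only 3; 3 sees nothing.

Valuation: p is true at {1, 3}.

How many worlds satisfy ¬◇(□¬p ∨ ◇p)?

1

1: ◇(□¬p ∨ ◇p) is T. ✗
2: ◇(□¬p ∨ ◇p) is T. ✗
3: ◇(□¬p ∨ ◇p) is F. ✓
Satisfying worlds: {3}.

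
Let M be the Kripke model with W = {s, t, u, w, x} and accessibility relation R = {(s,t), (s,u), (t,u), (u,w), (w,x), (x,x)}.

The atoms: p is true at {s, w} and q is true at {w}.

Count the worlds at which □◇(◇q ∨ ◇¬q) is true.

s: successors {t, u}; ◇(◇q ∨ ◇¬q) there: t:T, u:T. ✓
t: successors {u}; ◇(◇q ∨ ◇¬q) there: u:T. ✓
u: successors {w}; ◇(◇q ∨ ◇¬q) there: w:T. ✓
w: successors {x}; ◇(◇q ∨ ◇¬q) there: x:T. ✓
x: successors {x}; ◇(◇q ∨ ◇¬q) there: x:T. ✓
Satisfying worlds: {s, t, u, w, x}.

5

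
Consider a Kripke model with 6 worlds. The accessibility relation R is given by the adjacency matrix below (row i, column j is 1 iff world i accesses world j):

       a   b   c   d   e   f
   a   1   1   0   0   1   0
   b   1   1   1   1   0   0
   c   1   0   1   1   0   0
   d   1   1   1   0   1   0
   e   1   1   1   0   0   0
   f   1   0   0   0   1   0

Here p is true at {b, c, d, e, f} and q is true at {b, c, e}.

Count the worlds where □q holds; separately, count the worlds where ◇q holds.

0 and 6

For □q:
a: successors {a, b, e}; q there: a:F, b:T, e:T. ✗
b: successors {a, b, c, d}; q there: a:F, b:T, c:T, d:F. ✗
c: successors {a, c, d}; q there: a:F, c:T, d:F. ✗
d: successors {a, b, c, e}; q there: a:F, b:T, c:T, e:T. ✗
e: successors {a, b, c}; q there: a:F, b:T, c:T. ✗
f: successors {a, e}; q there: a:F, e:T. ✗
— 0 worlds.
For ◇q:
a: successors {a, b, e}; q there: a:F, b:T, e:T. ✓
b: successors {a, b, c, d}; q there: a:F, b:T, c:T, d:F. ✓
c: successors {a, c, d}; q there: a:F, c:T, d:F. ✓
d: successors {a, b, c, e}; q there: a:F, b:T, c:T, e:T. ✓
e: successors {a, b, c}; q there: a:F, b:T, c:T. ✓
f: successors {a, e}; q there: a:F, e:T. ✓
— 6 worlds.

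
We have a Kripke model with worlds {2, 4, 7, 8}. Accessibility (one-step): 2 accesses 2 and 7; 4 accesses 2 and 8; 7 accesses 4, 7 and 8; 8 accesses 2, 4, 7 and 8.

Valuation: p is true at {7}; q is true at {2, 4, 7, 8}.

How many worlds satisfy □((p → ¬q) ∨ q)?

2: successors {2, 7}; (p → ¬q) ∨ q there: 2:T, 7:T. ✓
4: successors {2, 8}; (p → ¬q) ∨ q there: 2:T, 8:T. ✓
7: successors {4, 7, 8}; (p → ¬q) ∨ q there: 4:T, 7:T, 8:T. ✓
8: successors {2, 4, 7, 8}; (p → ¬q) ∨ q there: 2:T, 4:T, 7:T, 8:T. ✓
Satisfying worlds: {2, 4, 7, 8}.

4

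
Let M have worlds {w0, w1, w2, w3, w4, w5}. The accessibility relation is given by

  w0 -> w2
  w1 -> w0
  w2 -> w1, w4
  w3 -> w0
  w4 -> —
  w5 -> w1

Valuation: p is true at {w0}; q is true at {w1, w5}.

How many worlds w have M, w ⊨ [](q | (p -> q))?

4

w0: successors {w2}; q | (p -> q) there: w2:T. ✓
w1: successors {w0}; q | (p -> q) there: w0:F. ✗
w2: successors {w1, w4}; q | (p -> q) there: w1:T, w4:T. ✓
w3: successors {w0}; q | (p -> q) there: w0:F. ✗
w4: no successors, so [](q | (p -> q)) holds vacuously. ✓
w5: successors {w1}; q | (p -> q) there: w1:T. ✓
Satisfying worlds: {w0, w2, w4, w5}.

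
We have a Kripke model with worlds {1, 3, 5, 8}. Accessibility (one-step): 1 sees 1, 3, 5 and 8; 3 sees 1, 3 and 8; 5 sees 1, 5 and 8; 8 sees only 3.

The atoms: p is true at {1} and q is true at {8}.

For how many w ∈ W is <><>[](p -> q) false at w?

1: successors {1, 3, 5, 8}; <>[](p -> q) there: 1:T, 3:T, 5:T, 8:F. ✓
3: successors {1, 3, 8}; <>[](p -> q) there: 1:T, 3:T, 8:F. ✓
5: successors {1, 5, 8}; <>[](p -> q) there: 1:T, 5:T, 8:F. ✓
8: successors {3}; <>[](p -> q) there: 3:T. ✓
Satisfying worlds: {1, 3, 5, 8}.
So <><>[](p -> q) fails at the other 0 worlds.

0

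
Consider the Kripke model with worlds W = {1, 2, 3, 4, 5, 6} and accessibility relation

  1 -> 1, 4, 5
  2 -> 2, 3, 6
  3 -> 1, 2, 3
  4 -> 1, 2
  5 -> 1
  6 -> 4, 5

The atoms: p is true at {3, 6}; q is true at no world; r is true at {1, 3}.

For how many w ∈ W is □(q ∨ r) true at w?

1

1: successors {1, 4, 5}; q ∨ r there: 1:T, 4:F, 5:F. ✗
2: successors {2, 3, 6}; q ∨ r there: 2:F, 3:T, 6:F. ✗
3: successors {1, 2, 3}; q ∨ r there: 1:T, 2:F, 3:T. ✗
4: successors {1, 2}; q ∨ r there: 1:T, 2:F. ✗
5: successors {1}; q ∨ r there: 1:T. ✓
6: successors {4, 5}; q ∨ r there: 4:F, 5:F. ✗
Satisfying worlds: {5}.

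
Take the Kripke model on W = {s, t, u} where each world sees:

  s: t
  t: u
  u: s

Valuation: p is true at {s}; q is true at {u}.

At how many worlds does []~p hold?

2

s: successors {t}; ~p there: t:T. ✓
t: successors {u}; ~p there: u:T. ✓
u: successors {s}; ~p there: s:F. ✗
Satisfying worlds: {s, t}.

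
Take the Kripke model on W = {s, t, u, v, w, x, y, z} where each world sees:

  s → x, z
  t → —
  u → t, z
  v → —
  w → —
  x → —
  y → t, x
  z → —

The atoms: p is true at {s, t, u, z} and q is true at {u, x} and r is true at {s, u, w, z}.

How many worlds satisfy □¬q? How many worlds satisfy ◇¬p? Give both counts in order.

6 and 2

For □¬q:
s: successors {x, z}; ¬q there: x:F, z:T. ✗
t: no successors, so □¬q holds vacuously. ✓
u: successors {t, z}; ¬q there: t:T, z:T. ✓
v: no successors, so □¬q holds vacuously. ✓
w: no successors, so □¬q holds vacuously. ✓
x: no successors, so □¬q holds vacuously. ✓
y: successors {t, x}; ¬q there: t:T, x:F. ✗
z: no successors, so □¬q holds vacuously. ✓
— 6 worlds.
For ◇¬p:
s: successors {x, z}; ¬p there: x:T, z:F. ✓
t: no successors, so ◇¬p fails. ✗
u: successors {t, z}; ¬p there: t:F, z:F. ✗
v: no successors, so ◇¬p fails. ✗
w: no successors, so ◇¬p fails. ✗
x: no successors, so ◇¬p fails. ✗
y: successors {t, x}; ¬p there: t:F, x:T. ✓
z: no successors, so ◇¬p fails. ✗
— 2 worlds.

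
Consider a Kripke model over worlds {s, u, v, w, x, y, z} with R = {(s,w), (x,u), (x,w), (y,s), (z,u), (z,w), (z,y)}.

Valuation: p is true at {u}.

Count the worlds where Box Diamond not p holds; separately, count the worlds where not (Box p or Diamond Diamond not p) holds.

For Box Diamond not p:
s: successors {w}; Diamond not p there: w:F. ✗
u: no successors, so Box Diamond not p holds vacuously. ✓
v: no successors, so Box Diamond not p holds vacuously. ✓
w: no successors, so Box Diamond not p holds vacuously. ✓
x: successors {u, w}; Diamond not p there: u:F, w:F. ✗
y: successors {s}; Diamond not p there: s:T. ✓
z: successors {u, w, y}; Diamond not p there: u:F, w:F, y:T. ✗
— 4 worlds.
For not (Box p or Diamond Diamond not p):
s: Box p or Diamond Diamond not p is F. ✓
u: Box p or Diamond Diamond not p is T. ✗
v: Box p or Diamond Diamond not p is T. ✗
w: Box p or Diamond Diamond not p is T. ✗
x: Box p or Diamond Diamond not p is F. ✓
y: Box p or Diamond Diamond not p is T. ✗
z: Box p or Diamond Diamond not p is T. ✗
— 2 worlds.

4 and 2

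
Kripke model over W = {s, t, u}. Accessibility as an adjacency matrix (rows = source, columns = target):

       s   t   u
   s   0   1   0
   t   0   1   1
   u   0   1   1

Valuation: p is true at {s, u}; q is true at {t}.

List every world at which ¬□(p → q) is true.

s: □(p → q) is T. ✗
t: □(p → q) is F. ✓
u: □(p → q) is F. ✓

{t, u}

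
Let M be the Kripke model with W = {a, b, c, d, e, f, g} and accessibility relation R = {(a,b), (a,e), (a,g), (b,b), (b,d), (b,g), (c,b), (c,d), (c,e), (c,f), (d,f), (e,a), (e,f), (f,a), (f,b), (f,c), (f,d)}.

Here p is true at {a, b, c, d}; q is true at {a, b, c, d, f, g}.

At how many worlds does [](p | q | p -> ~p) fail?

a: successors {b, e, g}; p | q | p -> ~p there: b:F, e:T, g:T. ✗
b: successors {b, d, g}; p | q | p -> ~p there: b:F, d:F, g:T. ✗
c: successors {b, d, e, f}; p | q | p -> ~p there: b:F, d:F, e:T, f:T. ✗
d: successors {f}; p | q | p -> ~p there: f:T. ✓
e: successors {a, f}; p | q | p -> ~p there: a:F, f:T. ✗
f: successors {a, b, c, d}; p | q | p -> ~p there: a:F, b:F, c:F, d:F. ✗
g: no successors, so [](p | q | p -> ~p) holds vacuously. ✓
Satisfying worlds: {d, g}.
So [](p | q | p -> ~p) fails at the other 5 worlds.

5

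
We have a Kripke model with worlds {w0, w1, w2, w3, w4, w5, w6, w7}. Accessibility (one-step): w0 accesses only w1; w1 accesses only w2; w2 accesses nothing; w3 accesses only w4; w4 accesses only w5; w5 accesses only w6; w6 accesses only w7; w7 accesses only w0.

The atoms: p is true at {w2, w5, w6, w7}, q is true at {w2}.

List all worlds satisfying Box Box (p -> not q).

{w1, w2, w3, w4, w5, w6, w7}

w0: successors {w1}; Box (p -> not q) there: w1:F. ✗
w1: successors {w2}; Box (p -> not q) there: w2:T. ✓
w2: no successors, so Box Box (p -> not q) holds vacuously. ✓
w3: successors {w4}; Box (p -> not q) there: w4:T. ✓
w4: successors {w5}; Box (p -> not q) there: w5:T. ✓
w5: successors {w6}; Box (p -> not q) there: w6:T. ✓
w6: successors {w7}; Box (p -> not q) there: w7:T. ✓
w7: successors {w0}; Box (p -> not q) there: w0:T. ✓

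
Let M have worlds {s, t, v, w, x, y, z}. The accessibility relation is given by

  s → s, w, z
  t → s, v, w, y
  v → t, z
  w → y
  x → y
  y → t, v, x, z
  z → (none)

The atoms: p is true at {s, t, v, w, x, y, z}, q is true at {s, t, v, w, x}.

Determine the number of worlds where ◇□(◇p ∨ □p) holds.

s: successors {s, w, z}; □(◇p ∨ □p) there: s:T, w:T, z:T. ✓
t: successors {s, v, w, y}; □(◇p ∨ □p) there: s:T, v:T, w:T, y:T. ✓
v: successors {t, z}; □(◇p ∨ □p) there: t:T, z:T. ✓
w: successors {y}; □(◇p ∨ □p) there: y:T. ✓
x: successors {y}; □(◇p ∨ □p) there: y:T. ✓
y: successors {t, v, x, z}; □(◇p ∨ □p) there: t:T, v:T, x:T, z:T. ✓
z: no successors, so ◇□(◇p ∨ □p) fails. ✗
Satisfying worlds: {s, t, v, w, x, y}.

6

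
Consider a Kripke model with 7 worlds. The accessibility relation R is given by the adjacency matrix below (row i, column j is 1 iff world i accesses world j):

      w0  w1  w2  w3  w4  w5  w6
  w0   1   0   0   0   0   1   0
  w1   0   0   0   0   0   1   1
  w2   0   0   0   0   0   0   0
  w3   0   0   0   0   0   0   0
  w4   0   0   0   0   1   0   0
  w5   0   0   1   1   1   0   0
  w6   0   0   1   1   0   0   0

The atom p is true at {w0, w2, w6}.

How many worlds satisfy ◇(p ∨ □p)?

w0: successors {w0, w5}; p ∨ □p there: w0:T, w5:F. ✓
w1: successors {w5, w6}; p ∨ □p there: w5:F, w6:T. ✓
w2: no successors, so ◇(p ∨ □p) fails. ✗
w3: no successors, so ◇(p ∨ □p) fails. ✗
w4: successors {w4}; p ∨ □p there: w4:F. ✗
w5: successors {w2, w3, w4}; p ∨ □p there: w2:T, w3:T, w4:F. ✓
w6: successors {w2, w3}; p ∨ □p there: w2:T, w3:T. ✓
Satisfying worlds: {w0, w1, w5, w6}.

4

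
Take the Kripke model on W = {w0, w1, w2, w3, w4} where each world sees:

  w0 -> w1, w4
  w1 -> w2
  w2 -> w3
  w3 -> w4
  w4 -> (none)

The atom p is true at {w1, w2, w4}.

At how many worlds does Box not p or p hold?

3

w0: Box not p is F, p is F. ✗
w1: Box not p is F, p is T. ✓
w2: Box not p is T, p is T. ✓
w3: Box not p is F, p is F. ✗
w4: Box not p is T, p is T. ✓
Satisfying worlds: {w1, w2, w4}.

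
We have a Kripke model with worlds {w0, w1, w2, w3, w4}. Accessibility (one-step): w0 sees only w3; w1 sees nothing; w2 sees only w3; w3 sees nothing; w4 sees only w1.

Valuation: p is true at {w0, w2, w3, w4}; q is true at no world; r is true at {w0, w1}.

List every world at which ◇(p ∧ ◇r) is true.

w0: successors {w3}; p ∧ ◇r there: w3:F. ✗
w1: no successors, so ◇(p ∧ ◇r) fails. ✗
w2: successors {w3}; p ∧ ◇r there: w3:F. ✗
w3: no successors, so ◇(p ∧ ◇r) fails. ✗
w4: successors {w1}; p ∧ ◇r there: w1:F. ✗

∅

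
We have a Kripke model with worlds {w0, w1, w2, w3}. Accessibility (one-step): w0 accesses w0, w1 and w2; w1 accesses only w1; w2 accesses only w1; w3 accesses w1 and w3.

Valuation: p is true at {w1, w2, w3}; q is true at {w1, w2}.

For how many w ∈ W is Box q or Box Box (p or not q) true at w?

w0: Box q is F, Box Box (p or not q) is T. ✓
w1: Box q is T, Box Box (p or not q) is T. ✓
w2: Box q is T, Box Box (p or not q) is T. ✓
w3: Box q is F, Box Box (p or not q) is T. ✓
Satisfying worlds: {w0, w1, w2, w3}.

4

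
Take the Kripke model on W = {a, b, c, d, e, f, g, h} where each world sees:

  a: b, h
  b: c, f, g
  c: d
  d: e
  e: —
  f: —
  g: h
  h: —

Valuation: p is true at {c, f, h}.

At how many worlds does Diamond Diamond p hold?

a: successors {b, h}; Diamond p there: b:T, h:F. ✓
b: successors {c, f, g}; Diamond p there: c:F, f:F, g:T. ✓
c: successors {d}; Diamond p there: d:F. ✗
d: successors {e}; Diamond p there: e:F. ✗
e: no successors, so Diamond Diamond p fails. ✗
f: no successors, so Diamond Diamond p fails. ✗
g: successors {h}; Diamond p there: h:F. ✗
h: no successors, so Diamond Diamond p fails. ✗
Satisfying worlds: {a, b}.

2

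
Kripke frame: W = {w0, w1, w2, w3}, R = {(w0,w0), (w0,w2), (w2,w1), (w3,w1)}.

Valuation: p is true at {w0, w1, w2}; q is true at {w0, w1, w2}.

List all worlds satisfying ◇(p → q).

w0: successors {w0, w2}; p → q there: w0:T, w2:T. ✓
w1: no successors, so ◇(p → q) fails. ✗
w2: successors {w1}; p → q there: w1:T. ✓
w3: successors {w1}; p → q there: w1:T. ✓

{w0, w2, w3}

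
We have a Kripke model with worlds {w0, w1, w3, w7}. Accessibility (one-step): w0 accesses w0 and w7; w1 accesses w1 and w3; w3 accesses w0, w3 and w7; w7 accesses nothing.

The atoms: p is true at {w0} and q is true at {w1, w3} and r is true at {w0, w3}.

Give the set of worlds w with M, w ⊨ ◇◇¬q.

w0: successors {w0, w7}; ◇¬q there: w0:T, w7:F. ✓
w1: successors {w1, w3}; ◇¬q there: w1:F, w3:T. ✓
w3: successors {w0, w3, w7}; ◇¬q there: w0:T, w3:T, w7:F. ✓
w7: no successors, so ◇◇¬q fails. ✗

{w0, w1, w3}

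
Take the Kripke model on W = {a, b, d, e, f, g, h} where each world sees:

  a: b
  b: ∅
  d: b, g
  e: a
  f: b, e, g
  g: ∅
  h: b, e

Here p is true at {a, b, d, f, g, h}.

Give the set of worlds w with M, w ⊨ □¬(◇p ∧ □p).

{a, b, d, g}

a: successors {b}; ¬(◇p ∧ □p) there: b:T. ✓
b: no successors, so □¬(◇p ∧ □p) holds vacuously. ✓
d: successors {b, g}; ¬(◇p ∧ □p) there: b:T, g:T. ✓
e: successors {a}; ¬(◇p ∧ □p) there: a:F. ✗
f: successors {b, e, g}; ¬(◇p ∧ □p) there: b:T, e:F, g:T. ✗
g: no successors, so □¬(◇p ∧ □p) holds vacuously. ✓
h: successors {b, e}; ¬(◇p ∧ □p) there: b:T, e:F. ✗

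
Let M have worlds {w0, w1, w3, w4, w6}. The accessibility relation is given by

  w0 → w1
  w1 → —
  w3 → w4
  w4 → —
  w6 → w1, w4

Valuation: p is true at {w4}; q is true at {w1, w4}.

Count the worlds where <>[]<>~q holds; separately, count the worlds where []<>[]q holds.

3 and 2

For <>[]<>~q:
w0: successors {w1}; []<>~q there: w1:T. ✓
w1: no successors, so <>[]<>~q fails. ✗
w3: successors {w4}; []<>~q there: w4:T. ✓
w4: no successors, so <>[]<>~q fails. ✗
w6: successors {w1, w4}; []<>~q there: w1:T, w4:T. ✓
— 3 worlds.
For []<>[]q:
w0: successors {w1}; <>[]q there: w1:F. ✗
w1: no successors, so []<>[]q holds vacuously. ✓
w3: successors {w4}; <>[]q there: w4:F. ✗
w4: no successors, so []<>[]q holds vacuously. ✓
w6: successors {w1, w4}; <>[]q there: w1:F, w4:F. ✗
— 2 worlds.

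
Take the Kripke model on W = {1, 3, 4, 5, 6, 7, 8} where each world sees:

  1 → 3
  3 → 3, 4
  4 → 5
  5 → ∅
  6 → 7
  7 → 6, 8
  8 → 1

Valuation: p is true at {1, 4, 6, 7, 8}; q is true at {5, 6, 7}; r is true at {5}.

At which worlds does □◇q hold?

{5, 6}

1: successors {3}; ◇q there: 3:F. ✗
3: successors {3, 4}; ◇q there: 3:F, 4:T. ✗
4: successors {5}; ◇q there: 5:F. ✗
5: no successors, so □◇q holds vacuously. ✓
6: successors {7}; ◇q there: 7:T. ✓
7: successors {6, 8}; ◇q there: 6:T, 8:F. ✗
8: successors {1}; ◇q there: 1:F. ✗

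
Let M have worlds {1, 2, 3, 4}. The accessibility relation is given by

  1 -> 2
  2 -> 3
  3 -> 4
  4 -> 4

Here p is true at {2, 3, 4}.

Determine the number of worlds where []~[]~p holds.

4

1: successors {2}; ~[]~p there: 2:T. ✓
2: successors {3}; ~[]~p there: 3:T. ✓
3: successors {4}; ~[]~p there: 4:T. ✓
4: successors {4}; ~[]~p there: 4:T. ✓
Satisfying worlds: {1, 2, 3, 4}.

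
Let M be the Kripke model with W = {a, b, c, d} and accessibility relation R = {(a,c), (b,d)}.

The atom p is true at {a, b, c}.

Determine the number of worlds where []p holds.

a: successors {c}; p there: c:T. ✓
b: successors {d}; p there: d:F. ✗
c: no successors, so []p holds vacuously. ✓
d: no successors, so []p holds vacuously. ✓
Satisfying worlds: {a, c, d}.

3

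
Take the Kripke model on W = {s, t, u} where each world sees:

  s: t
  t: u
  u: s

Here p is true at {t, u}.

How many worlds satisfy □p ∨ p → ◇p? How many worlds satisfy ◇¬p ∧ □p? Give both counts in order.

For □p ∨ p → ◇p:
s: □p ∨ p is T, ◇p is T. ✓
t: □p ∨ p is T, ◇p is T. ✓
u: □p ∨ p is T, ◇p is F. ✗
— 2 worlds.
For ◇¬p ∧ □p:
s: ◇¬p is F, □p is T. ✗
t: ◇¬p is F, □p is T. ✗
u: ◇¬p is T, □p is F. ✗
— 0 worlds.

2 and 0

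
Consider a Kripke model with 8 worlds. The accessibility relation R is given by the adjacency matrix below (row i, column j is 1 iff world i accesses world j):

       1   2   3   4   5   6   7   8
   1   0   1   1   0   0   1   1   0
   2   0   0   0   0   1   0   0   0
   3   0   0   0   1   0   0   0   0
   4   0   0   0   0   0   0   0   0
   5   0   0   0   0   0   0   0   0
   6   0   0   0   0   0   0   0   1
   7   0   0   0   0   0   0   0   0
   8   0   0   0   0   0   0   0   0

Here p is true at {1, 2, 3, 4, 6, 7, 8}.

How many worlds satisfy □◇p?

1: successors {2, 3, 6, 7}; ◇p there: 2:F, 3:T, 6:T, 7:F. ✗
2: successors {5}; ◇p there: 5:F. ✗
3: successors {4}; ◇p there: 4:F. ✗
4: no successors, so □◇p holds vacuously. ✓
5: no successors, so □◇p holds vacuously. ✓
6: successors {8}; ◇p there: 8:F. ✗
7: no successors, so □◇p holds vacuously. ✓
8: no successors, so □◇p holds vacuously. ✓
Satisfying worlds: {4, 5, 7, 8}.

4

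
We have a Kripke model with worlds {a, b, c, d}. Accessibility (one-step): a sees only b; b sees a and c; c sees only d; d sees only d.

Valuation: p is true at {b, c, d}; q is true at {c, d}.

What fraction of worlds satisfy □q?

a: successors {b}; q there: b:F. ✗
b: successors {a, c}; q there: a:F, c:T. ✗
c: successors {d}; q there: d:T. ✓
d: successors {d}; q there: d:T. ✓
That's 2 of 4 worlds, so 2/4 = 1/2.

1/2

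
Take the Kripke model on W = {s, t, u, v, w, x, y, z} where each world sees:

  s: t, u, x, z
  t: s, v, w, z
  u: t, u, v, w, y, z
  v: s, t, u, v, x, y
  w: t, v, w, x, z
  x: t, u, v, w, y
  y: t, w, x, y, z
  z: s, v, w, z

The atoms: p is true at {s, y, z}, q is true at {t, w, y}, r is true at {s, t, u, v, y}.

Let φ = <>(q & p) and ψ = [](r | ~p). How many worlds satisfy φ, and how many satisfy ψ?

4 and 2

For <>(q & p):
s: successors {t, u, x, z}; q & p there: t:F, u:F, x:F, z:F. ✗
t: successors {s, v, w, z}; q & p there: s:F, v:F, w:F, z:F. ✗
u: successors {t, u, v, w, y, z}; q & p there: t:F, u:F, v:F, w:F, y:T, z:F. ✓
v: successors {s, t, u, v, x, y}; q & p there: s:F, t:F, u:F, v:F, x:F, y:T. ✓
w: successors {t, v, w, x, z}; q & p there: t:F, v:F, w:F, x:F, z:F. ✗
x: successors {t, u, v, w, y}; q & p there: t:F, u:F, v:F, w:F, y:T. ✓
y: successors {t, w, x, y, z}; q & p there: t:F, w:F, x:F, y:T, z:F. ✓
z: successors {s, v, w, z}; q & p there: s:F, v:F, w:F, z:F. ✗
— 4 worlds.
For [](r | ~p):
s: successors {t, u, x, z}; r | ~p there: t:T, u:T, x:T, z:F. ✗
t: successors {s, v, w, z}; r | ~p there: s:T, v:T, w:T, z:F. ✗
u: successors {t, u, v, w, y, z}; r | ~p there: t:T, u:T, v:T, w:T, y:T, z:F. ✗
v: successors {s, t, u, v, x, y}; r | ~p there: s:T, t:T, u:T, v:T, x:T, y:T. ✓
w: successors {t, v, w, x, z}; r | ~p there: t:T, v:T, w:T, x:T, z:F. ✗
x: successors {t, u, v, w, y}; r | ~p there: t:T, u:T, v:T, w:T, y:T. ✓
y: successors {t, w, x, y, z}; r | ~p there: t:T, w:T, x:T, y:T, z:F. ✗
z: successors {s, v, w, z}; r | ~p there: s:T, v:T, w:T, z:F. ✗
— 2 worlds.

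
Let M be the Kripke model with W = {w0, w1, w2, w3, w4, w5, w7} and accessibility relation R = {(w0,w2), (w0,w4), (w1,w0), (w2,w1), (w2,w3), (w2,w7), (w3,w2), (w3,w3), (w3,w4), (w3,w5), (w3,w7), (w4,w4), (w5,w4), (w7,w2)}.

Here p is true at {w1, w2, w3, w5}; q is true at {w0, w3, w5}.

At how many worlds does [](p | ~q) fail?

1

w0: successors {w2, w4}; p | ~q there: w2:T, w4:T. ✓
w1: successors {w0}; p | ~q there: w0:F. ✗
w2: successors {w1, w3, w7}; p | ~q there: w1:T, w3:T, w7:T. ✓
w3: successors {w2, w3, w4, w5, w7}; p | ~q there: w2:T, w3:T, w4:T, w5:T, w7:T. ✓
w4: successors {w4}; p | ~q there: w4:T. ✓
w5: successors {w4}; p | ~q there: w4:T. ✓
w7: successors {w2}; p | ~q there: w2:T. ✓
Satisfying worlds: {w0, w2, w3, w4, w5, w7}.
So [](p | ~q) fails at the other 1 world.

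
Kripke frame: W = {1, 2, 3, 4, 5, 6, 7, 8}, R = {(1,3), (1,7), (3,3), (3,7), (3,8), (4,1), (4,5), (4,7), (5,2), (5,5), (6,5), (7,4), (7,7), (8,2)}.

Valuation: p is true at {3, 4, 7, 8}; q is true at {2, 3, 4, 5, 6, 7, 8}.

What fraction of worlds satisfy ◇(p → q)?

1: successors {3, 7}; p → q there: 3:T, 7:T. ✓
2: no successors, so ◇(p → q) fails. ✗
3: successors {3, 7, 8}; p → q there: 3:T, 7:T, 8:T. ✓
4: successors {1, 5, 7}; p → q there: 1:T, 5:T, 7:T. ✓
5: successors {2, 5}; p → q there: 2:T, 5:T. ✓
6: successors {5}; p → q there: 5:T. ✓
7: successors {4, 7}; p → q there: 4:T, 7:T. ✓
8: successors {2}; p → q there: 2:T. ✓
That's 7 of 8 worlds, so 7/8.

7/8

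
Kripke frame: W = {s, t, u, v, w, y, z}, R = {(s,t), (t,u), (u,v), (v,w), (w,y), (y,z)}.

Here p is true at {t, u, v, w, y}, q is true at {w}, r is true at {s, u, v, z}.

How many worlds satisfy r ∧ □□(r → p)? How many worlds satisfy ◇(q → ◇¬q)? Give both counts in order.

For r ∧ □□(r → p):
s: r is T, □□(r → p) is T. ✓
t: r is F, □□(r → p) is T. ✗
u: r is T, □□(r → p) is T. ✓
v: r is T, □□(r → p) is T. ✓
w: r is F, □□(r → p) is F. ✗
y: r is F, □□(r → p) is T. ✗
z: r is T, □□(r → p) is T. ✓
— 4 worlds.
For ◇(q → ◇¬q):
s: successors {t}; q → ◇¬q there: t:T. ✓
t: successors {u}; q → ◇¬q there: u:T. ✓
u: successors {v}; q → ◇¬q there: v:T. ✓
v: successors {w}; q → ◇¬q there: w:T. ✓
w: successors {y}; q → ◇¬q there: y:T. ✓
y: successors {z}; q → ◇¬q there: z:T. ✓
z: no successors, so ◇(q → ◇¬q) fails. ✗
— 6 worlds.

4 and 6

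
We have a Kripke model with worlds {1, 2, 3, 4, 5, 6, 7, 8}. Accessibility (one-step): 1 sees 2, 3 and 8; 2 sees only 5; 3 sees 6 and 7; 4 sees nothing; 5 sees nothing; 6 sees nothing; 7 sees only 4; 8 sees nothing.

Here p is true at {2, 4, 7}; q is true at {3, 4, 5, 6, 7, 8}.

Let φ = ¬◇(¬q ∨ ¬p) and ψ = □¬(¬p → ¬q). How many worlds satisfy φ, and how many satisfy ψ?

For ¬◇(¬q ∨ ¬p):
1: ◇(¬q ∨ ¬p) is T. ✗
2: ◇(¬q ∨ ¬p) is T. ✗
3: ◇(¬q ∨ ¬p) is T. ✗
4: ◇(¬q ∨ ¬p) is F. ✓
5: ◇(¬q ∨ ¬p) is F. ✓
6: ◇(¬q ∨ ¬p) is F. ✓
7: ◇(¬q ∨ ¬p) is F. ✓
8: ◇(¬q ∨ ¬p) is F. ✓
— 5 worlds.
For □¬(¬p → ¬q):
1: successors {2, 3, 8}; ¬(¬p → ¬q) there: 2:F, 3:T, 8:T. ✗
2: successors {5}; ¬(¬p → ¬q) there: 5:T. ✓
3: successors {6, 7}; ¬(¬p → ¬q) there: 6:T, 7:F. ✗
4: no successors, so □¬(¬p → ¬q) holds vacuously. ✓
5: no successors, so □¬(¬p → ¬q) holds vacuously. ✓
6: no successors, so □¬(¬p → ¬q) holds vacuously. ✓
7: successors {4}; ¬(¬p → ¬q) there: 4:F. ✗
8: no successors, so □¬(¬p → ¬q) holds vacuously. ✓
— 5 worlds.

5 and 5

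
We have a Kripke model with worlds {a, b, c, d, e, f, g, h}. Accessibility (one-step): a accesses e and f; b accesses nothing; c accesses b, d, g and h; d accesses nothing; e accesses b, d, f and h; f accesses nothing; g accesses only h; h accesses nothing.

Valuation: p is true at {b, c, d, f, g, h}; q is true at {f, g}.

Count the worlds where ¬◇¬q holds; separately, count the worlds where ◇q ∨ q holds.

4 and 5

For ¬◇¬q:
a: ◇¬q is T. ✗
b: ◇¬q is F. ✓
c: ◇¬q is T. ✗
d: ◇¬q is F. ✓
e: ◇¬q is T. ✗
f: ◇¬q is F. ✓
g: ◇¬q is T. ✗
h: ◇¬q is F. ✓
— 4 worlds.
For ◇q ∨ q:
a: ◇q is T, q is F. ✓
b: ◇q is F, q is F. ✗
c: ◇q is T, q is F. ✓
d: ◇q is F, q is F. ✗
e: ◇q is T, q is F. ✓
f: ◇q is F, q is T. ✓
g: ◇q is F, q is T. ✓
h: ◇q is F, q is F. ✗
— 5 worlds.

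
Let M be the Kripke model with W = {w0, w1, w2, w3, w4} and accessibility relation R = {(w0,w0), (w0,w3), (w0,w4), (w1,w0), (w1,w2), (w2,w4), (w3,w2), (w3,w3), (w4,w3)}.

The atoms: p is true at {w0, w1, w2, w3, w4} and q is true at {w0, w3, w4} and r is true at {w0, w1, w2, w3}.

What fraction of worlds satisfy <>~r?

2/5

w0: successors {w0, w3, w4}; ~r there: w0:F, w3:F, w4:T. ✓
w1: successors {w0, w2}; ~r there: w0:F, w2:F. ✗
w2: successors {w4}; ~r there: w4:T. ✓
w3: successors {w2, w3}; ~r there: w2:F, w3:F. ✗
w4: successors {w3}; ~r there: w3:F. ✗
That's 2 of 5 worlds, so 2/5.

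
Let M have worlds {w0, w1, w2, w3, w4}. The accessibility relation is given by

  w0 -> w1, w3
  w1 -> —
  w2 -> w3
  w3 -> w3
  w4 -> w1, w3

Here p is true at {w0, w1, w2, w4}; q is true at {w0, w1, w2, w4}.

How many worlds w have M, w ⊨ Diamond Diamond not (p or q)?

w0: successors {w1, w3}; Diamond not (p or q) there: w1:F, w3:T. ✓
w1: no successors, so Diamond Diamond not (p or q) fails. ✗
w2: successors {w3}; Diamond not (p or q) there: w3:T. ✓
w3: successors {w3}; Diamond not (p or q) there: w3:T. ✓
w4: successors {w1, w3}; Diamond not (p or q) there: w1:F, w3:T. ✓
Satisfying worlds: {w0, w2, w3, w4}.

4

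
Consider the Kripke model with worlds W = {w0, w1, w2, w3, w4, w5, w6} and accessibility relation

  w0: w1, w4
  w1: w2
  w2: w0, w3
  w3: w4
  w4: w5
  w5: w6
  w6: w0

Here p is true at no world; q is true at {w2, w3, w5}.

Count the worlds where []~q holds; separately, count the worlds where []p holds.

For []~q:
w0: successors {w1, w4}; ~q there: w1:T, w4:T. ✓
w1: successors {w2}; ~q there: w2:F. ✗
w2: successors {w0, w3}; ~q there: w0:T, w3:F. ✗
w3: successors {w4}; ~q there: w4:T. ✓
w4: successors {w5}; ~q there: w5:F. ✗
w5: successors {w6}; ~q there: w6:T. ✓
w6: successors {w0}; ~q there: w0:T. ✓
— 4 worlds.
For []p:
w0: successors {w1, w4}; p there: w1:F, w4:F. ✗
w1: successors {w2}; p there: w2:F. ✗
w2: successors {w0, w3}; p there: w0:F, w3:F. ✗
w3: successors {w4}; p there: w4:F. ✗
w4: successors {w5}; p there: w5:F. ✗
w5: successors {w6}; p there: w6:F. ✗
w6: successors {w0}; p there: w0:F. ✗
— 0 worlds.

4 and 0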